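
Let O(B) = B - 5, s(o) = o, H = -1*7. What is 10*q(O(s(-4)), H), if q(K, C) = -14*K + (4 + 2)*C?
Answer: 840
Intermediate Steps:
H = -7
O(B) = -5 + B
q(K, C) = -14*K + 6*C
10*q(O(s(-4)), H) = 10*(-14*(-5 - 4) + 6*(-7)) = 10*(-14*(-9) - 42) = 10*(126 - 42) = 10*84 = 840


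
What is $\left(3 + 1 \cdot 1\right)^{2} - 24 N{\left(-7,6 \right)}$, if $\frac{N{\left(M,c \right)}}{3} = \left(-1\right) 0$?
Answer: $16$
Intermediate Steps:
$N{\left(M,c \right)} = 0$ ($N{\left(M,c \right)} = 3 \left(\left(-1\right) 0\right) = 3 \cdot 0 = 0$)
$\left(3 + 1 \cdot 1\right)^{2} - 24 N{\left(-7,6 \right)} = \left(3 + 1 \cdot 1\right)^{2} - 0 = \left(3 + 1\right)^{2} + 0 = 4^{2} + 0 = 16 + 0 = 16$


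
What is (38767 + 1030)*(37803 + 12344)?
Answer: 1995700159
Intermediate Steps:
(38767 + 1030)*(37803 + 12344) = 39797*50147 = 1995700159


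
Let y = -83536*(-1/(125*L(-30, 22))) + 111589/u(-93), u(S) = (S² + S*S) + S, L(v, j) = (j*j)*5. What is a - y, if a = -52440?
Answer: -13647991420469/260225625 ≈ -52447.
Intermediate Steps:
L(v, j) = 5*j² (L(v, j) = j²*5 = 5*j²)
u(S) = S + 2*S² (u(S) = (S² + S²) + S = 2*S² + S = S + 2*S²)
y = 1759645469/260225625 (y = -83536/((5*22²)*(-125)) + 111589/((-93*(1 + 2*(-93)))) = -83536/((5*484)*(-125)) + 111589/((-93*(1 - 186))) = -83536/(2420*(-125)) + 111589/((-93*(-185))) = -83536/(-302500) + 111589/17205 = -83536*(-1/302500) + 111589*(1/17205) = 20884/75625 + 111589/17205 = 1759645469/260225625 ≈ 6.7620)
a - y = -52440 - 1*1759645469/260225625 = -52440 - 1759645469/260225625 = -13647991420469/260225625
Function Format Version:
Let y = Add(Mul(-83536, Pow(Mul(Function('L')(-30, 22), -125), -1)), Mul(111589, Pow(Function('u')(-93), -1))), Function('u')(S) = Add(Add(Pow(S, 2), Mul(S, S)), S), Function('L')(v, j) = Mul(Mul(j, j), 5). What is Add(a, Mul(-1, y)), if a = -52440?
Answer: Rational(-13647991420469, 260225625) ≈ -52447.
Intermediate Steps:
Function('L')(v, j) = Mul(5, Pow(j, 2)) (Function('L')(v, j) = Mul(Pow(j, 2), 5) = Mul(5, Pow(j, 2)))
Function('u')(S) = Add(S, Mul(2, Pow(S, 2))) (Function('u')(S) = Add(Add(Pow(S, 2), Pow(S, 2)), S) = Add(Mul(2, Pow(S, 2)), S) = Add(S, Mul(2, Pow(S, 2))))
y = Rational(1759645469, 260225625) (y = Add(Mul(-83536, Pow(Mul(Mul(5, Pow(22, 2)), -125), -1)), Mul(111589, Pow(Mul(-93, Add(1, Mul(2, -93))), -1))) = Add(Mul(-83536, Pow(Mul(Mul(5, 484), -125), -1)), Mul(111589, Pow(Mul(-93, Add(1, -186)), -1))) = Add(Mul(-83536, Pow(Mul(2420, -125), -1)), Mul(111589, Pow(Mul(-93, -185), -1))) = Add(Mul(-83536, Pow(-302500, -1)), Mul(111589, Pow(17205, -1))) = Add(Mul(-83536, Rational(-1, 302500)), Mul(111589, Rational(1, 17205))) = Add(Rational(20884, 75625), Rational(111589, 17205)) = Rational(1759645469, 260225625) ≈ 6.7620)
Add(a, Mul(-1, y)) = Add(-52440, Mul(-1, Rational(1759645469, 260225625))) = Add(-52440, Rational(-1759645469, 260225625)) = Rational(-13647991420469, 260225625)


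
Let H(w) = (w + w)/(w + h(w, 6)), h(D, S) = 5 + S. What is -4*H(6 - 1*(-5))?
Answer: -4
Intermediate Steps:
H(w) = 2*w/(11 + w) (H(w) = (w + w)/(w + (5 + 6)) = (2*w)/(w + 11) = (2*w)/(11 + w) = 2*w/(11 + w))
-4*H(6 - 1*(-5)) = -8*(6 - 1*(-5))/(11 + (6 - 1*(-5))) = -8*(6 + 5)/(11 + (6 + 5)) = -8*11/(11 + 11) = -8*11/22 = -4*1 = -4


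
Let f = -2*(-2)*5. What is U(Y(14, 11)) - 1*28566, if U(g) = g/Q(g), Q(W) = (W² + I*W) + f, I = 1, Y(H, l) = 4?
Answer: -285659/10 ≈ -28566.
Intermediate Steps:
f = 20 (f = 4*5 = 20)
Q(W) = 20 + W + W² (Q(W) = (W² + 1*W) + 20 = (W² + W) + 20 = (W + W²) + 20 = 20 + W + W²)
U(g) = g/(20 + g + g²)
U(Y(14, 11)) - 1*28566 = 4/(20 + 4 + 4²) - 1*28566 = 4/(20 + 4 + 16) - 28566 = 4/40 - 28566 = 4*(1/40) - 28566 = ⅒ - 28566 = -285659/10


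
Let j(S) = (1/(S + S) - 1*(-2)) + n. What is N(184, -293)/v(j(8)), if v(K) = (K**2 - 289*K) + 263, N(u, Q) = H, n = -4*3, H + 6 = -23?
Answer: -7424/827825 ≈ -0.0089681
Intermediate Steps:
H = -29 (H = -6 - 23 = -29)
n = -12
N(u, Q) = -29
j(S) = -10 + 1/(2*S) (j(S) = (1/(S + S) - 1*(-2)) - 12 = (1/(2*S) + 2) - 12 = (2 + 1/(2*S)) - 12 = -10 + 1/(2*S))
v(K) = 263 + K**2 - 289*K
N(184, -293)/v(j(8)) = -29/(263 + (-10 + (1/2)/8)**2 - 289*(-10 + (1/2)/8)) = -29/(263 + (-10 + (1/2)*(1/8))**2 - 289*(-10 + (1/2)*(1/8))) = -29/(263 + (-10 + 1/16)**2 - 289*(-10 + 1/16)) = -29/(263 + (-159/16)**2 - 289*(-159/16)) = -29/(263 + 25281/256 + 45951/16) = -29/827825/256 = -29*256/827825 = -7424/827825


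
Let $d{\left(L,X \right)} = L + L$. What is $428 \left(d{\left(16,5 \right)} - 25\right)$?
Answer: $2996$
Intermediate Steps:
$d{\left(L,X \right)} = 2 L$
$428 \left(d{\left(16,5 \right)} - 25\right) = 428 \left(2 \cdot 16 - 25\right) = 428 \left(32 - 25\right) = 428 \cdot 7 = 2996$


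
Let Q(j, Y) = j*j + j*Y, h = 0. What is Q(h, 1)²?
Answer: 0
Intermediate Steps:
Q(j, Y) = j² + Y*j
Q(h, 1)² = (0*(1 + 0))² = (0*1)² = 0² = 0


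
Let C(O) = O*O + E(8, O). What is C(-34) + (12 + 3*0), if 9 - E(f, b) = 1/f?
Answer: 9415/8 ≈ 1176.9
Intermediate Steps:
E(f, b) = 9 - 1/f
C(O) = 71/8 + O**2 (C(O) = O*O + (9 - 1/8) = O**2 + (9 - 1*1/8) = O**2 + (9 - 1/8) = O**2 + 71/8 = 71/8 + O**2)
C(-34) + (12 + 3*0) = (71/8 + (-34)**2) + (12 + 3*0) = (71/8 + 1156) + (12 + 0) = 9319/8 + 12 = 9415/8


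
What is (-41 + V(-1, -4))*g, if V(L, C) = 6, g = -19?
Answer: 665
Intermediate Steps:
(-41 + V(-1, -4))*g = (-41 + 6)*(-19) = -35*(-19) = 665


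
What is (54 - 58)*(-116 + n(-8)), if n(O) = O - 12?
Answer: 544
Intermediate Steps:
n(O) = -12 + O
(54 - 58)*(-116 + n(-8)) = (54 - 58)*(-116 + (-12 - 8)) = -4*(-116 - 20) = -4*(-136) = 544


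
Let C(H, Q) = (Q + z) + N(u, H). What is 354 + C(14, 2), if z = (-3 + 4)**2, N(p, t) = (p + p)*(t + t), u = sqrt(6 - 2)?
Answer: 469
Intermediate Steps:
u = 2 (u = sqrt(4) = 2)
N(p, t) = 4*p*t (N(p, t) = (2*p)*(2*t) = 4*p*t)
z = 1 (z = 1**2 = 1)
C(H, Q) = 1 + Q + 8*H (C(H, Q) = (Q + 1) + 4*2*H = (1 + Q) + 8*H = 1 + Q + 8*H)
354 + C(14, 2) = 354 + (1 + 2 + 8*14) = 354 + (1 + 2 + 112) = 354 + 115 = 469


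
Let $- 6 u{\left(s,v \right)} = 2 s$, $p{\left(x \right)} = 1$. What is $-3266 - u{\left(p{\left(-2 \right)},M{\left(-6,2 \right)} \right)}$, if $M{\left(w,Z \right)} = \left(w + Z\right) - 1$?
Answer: $- \frac{9797}{3} \approx -3265.7$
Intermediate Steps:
$M{\left(w,Z \right)} = -1 + Z + w$ ($M{\left(w,Z \right)} = \left(Z + w\right) - 1 = -1 + Z + w$)
$u{\left(s,v \right)} = - \frac{s}{3}$ ($u{\left(s,v \right)} = - \frac{2 s}{6} = - \frac{s}{3}$)
$-3266 - u{\left(p{\left(-2 \right)},M{\left(-6,2 \right)} \right)} = -3266 - \left(- \frac{1}{3}\right) 1 = -3266 - - \frac{1}{3} = -3266 + \frac{1}{3} = - \frac{9797}{3}$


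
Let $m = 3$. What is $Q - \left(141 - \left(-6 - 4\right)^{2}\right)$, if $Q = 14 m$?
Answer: $1$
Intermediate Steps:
$Q = 42$ ($Q = 14 \cdot 3 = 42$)
$Q - \left(141 - \left(-6 - 4\right)^{2}\right) = 42 - \left(141 - \left(-6 - 4\right)^{2}\right) = 42 - \left(141 - \left(-10\right)^{2}\right) = 42 + \left(-141 + 100\right) = 42 - 41 = 1$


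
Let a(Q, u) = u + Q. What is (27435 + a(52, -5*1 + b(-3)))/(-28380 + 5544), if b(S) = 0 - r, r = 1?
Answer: -27481/22836 ≈ -1.2034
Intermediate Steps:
b(S) = -1 (b(S) = 0 - 1*1 = 0 - 1 = -1)
a(Q, u) = Q + u
(27435 + a(52, -5*1 + b(-3)))/(-28380 + 5544) = (27435 + (52 + (-5*1 - 1)))/(-28380 + 5544) = (27435 + (52 + (-5 - 1)))/(-22836) = (27435 + (52 - 6))*(-1/22836) = (27435 + 46)*(-1/22836) = 27481*(-1/22836) = -27481/22836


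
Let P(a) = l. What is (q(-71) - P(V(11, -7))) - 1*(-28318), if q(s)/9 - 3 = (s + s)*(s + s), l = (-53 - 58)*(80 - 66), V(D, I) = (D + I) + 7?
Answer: 211375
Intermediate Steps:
V(D, I) = 7 + D + I
l = -1554 (l = -111*14 = -1554)
q(s) = 27 + 36*s² (q(s) = 27 + 9*((s + s)*(s + s)) = 27 + 9*((2*s)*(2*s)) = 27 + 9*(4*s²) = 27 + 36*s²)
P(a) = -1554
(q(-71) - P(V(11, -7))) - 1*(-28318) = ((27 + 36*(-71)²) - 1*(-1554)) - 1*(-28318) = ((27 + 36*5041) + 1554) + 28318 = ((27 + 181476) + 1554) + 28318 = (181503 + 1554) + 28318 = 183057 + 28318 = 211375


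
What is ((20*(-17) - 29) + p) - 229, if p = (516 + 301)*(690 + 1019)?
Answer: 1395655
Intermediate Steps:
p = 1396253 (p = 817*1709 = 1396253)
((20*(-17) - 29) + p) - 229 = ((20*(-17) - 29) + 1396253) - 229 = ((-340 - 29) + 1396253) - 229 = (-369 + 1396253) - 229 = 1395884 - 229 = 1395655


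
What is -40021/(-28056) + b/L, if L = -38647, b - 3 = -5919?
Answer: 34952467/22128168 ≈ 1.5795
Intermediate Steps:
b = -5916 (b = 3 - 5919 = -5916)
-40021/(-28056) + b/L = -40021/(-28056) - 5916/(-38647) = -40021*(-1/28056) - 5916*(-1/38647) = 40021/28056 + 5916/38647 = 34952467/22128168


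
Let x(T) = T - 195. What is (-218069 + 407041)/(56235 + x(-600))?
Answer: 6749/1980 ≈ 3.4086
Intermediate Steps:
x(T) = -195 + T
(-218069 + 407041)/(56235 + x(-600)) = (-218069 + 407041)/(56235 + (-195 - 600)) = 188972/(56235 - 795) = 188972/55440 = 188972*(1/55440) = 6749/1980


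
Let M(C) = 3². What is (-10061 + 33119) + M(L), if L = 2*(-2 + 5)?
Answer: 23067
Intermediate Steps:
L = 6 (L = 2*3 = 6)
M(C) = 9
(-10061 + 33119) + M(L) = (-10061 + 33119) + 9 = 23058 + 9 = 23067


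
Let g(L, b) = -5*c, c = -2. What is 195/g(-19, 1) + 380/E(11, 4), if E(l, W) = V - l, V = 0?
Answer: -331/22 ≈ -15.045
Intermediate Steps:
g(L, b) = 10 (g(L, b) = -5*(-2) = 10)
E(l, W) = -l (E(l, W) = 0 - l = -l)
195/g(-19, 1) + 380/E(11, 4) = 195/10 + 380/((-1*11)) = 195*(⅒) + 380/(-11) = 39/2 + 380*(-1/11) = 39/2 - 380/11 = -331/22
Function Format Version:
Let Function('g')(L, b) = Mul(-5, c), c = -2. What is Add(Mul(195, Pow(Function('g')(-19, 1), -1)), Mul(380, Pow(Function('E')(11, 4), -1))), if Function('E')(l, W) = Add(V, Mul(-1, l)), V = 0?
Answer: Rational(-331, 22) ≈ -15.045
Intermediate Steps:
Function('g')(L, b) = 10 (Function('g')(L, b) = Mul(-5, -2) = 10)
Function('E')(l, W) = Mul(-1, l) (Function('E')(l, W) = Add(0, Mul(-1, l)) = Mul(-1, l))
Add(Mul(195, Pow(Function('g')(-19, 1), -1)), Mul(380, Pow(Function('E')(11, 4), -1))) = Add(Mul(195, Pow(10, -1)), Mul(380, Pow(Mul(-1, 11), -1))) = Add(Mul(195, Rational(1, 10)), Mul(380, Pow(-11, -1))) = Add(Rational(39, 2), Mul(380, Rational(-1, 11))) = Add(Rational(39, 2), Rational(-380, 11)) = Rational(-331, 22)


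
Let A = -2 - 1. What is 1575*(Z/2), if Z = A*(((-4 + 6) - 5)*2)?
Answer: 14175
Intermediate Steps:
A = -3
Z = 18 (Z = -3*((-4 + 6) - 5)*2 = -3*(2 - 5)*2 = -(-9)*2 = -3*(-6) = 18)
1575*(Z/2) = 1575*(18/2) = 1575*(18*(½)) = 1575*9 = 14175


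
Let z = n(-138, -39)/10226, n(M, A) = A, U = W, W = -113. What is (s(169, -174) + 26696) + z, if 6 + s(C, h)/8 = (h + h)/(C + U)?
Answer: 1903958215/71582 ≈ 26598.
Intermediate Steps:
U = -113
s(C, h) = -48 + 16*h/(-113 + C) (s(C, h) = -48 + 8*((h + h)/(C - 113)) = -48 + 8*((2*h)/(-113 + C)) = -48 + 8*(2*h/(-113 + C)) = -48 + 16*h/(-113 + C))
z = -39/10226 ≈ -0.0038138
(s(169, -174) + 26696) + z = (16*(339 - 174 - 3*169)/(-113 + 169) + 26696) - 39/10226 = (16*(339 - 174 - 507)/56 + 26696) - 39/10226 = (16*(1/56)*(-342) + 26696) - 39/10226 = (-684/7 + 26696) - 39/10226 = 186188/7 - 39/10226 = 1903958215/71582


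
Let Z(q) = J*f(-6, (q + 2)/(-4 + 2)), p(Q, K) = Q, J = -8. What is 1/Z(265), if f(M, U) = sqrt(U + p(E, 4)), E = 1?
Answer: I*sqrt(530)/2120 ≈ 0.010859*I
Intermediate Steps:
f(M, U) = sqrt(1 + U) (f(M, U) = sqrt(U + 1) = sqrt(1 + U))
Z(q) = -4*sqrt(2)*sqrt(-q) (Z(q) = -8*sqrt(1 + (q + 2)/(-4 + 2)) = -8*sqrt(1 + (2 + q)/(-2)) = -8*sqrt(1 + (2 + q)*(-1/2)) = -8*sqrt(1 + (-1 - q/2)) = -8*sqrt(2)*sqrt(-q)/2 = -4*sqrt(2)*sqrt(-q))
1/Z(265) = 1/(-4*sqrt(2)*sqrt(-1*265)) = 1/(-4*sqrt(2)*sqrt(-265)) = 1/(-4*sqrt(2)*I*sqrt(265)) = 1/(-4*I*sqrt(530)) = I*sqrt(530)/2120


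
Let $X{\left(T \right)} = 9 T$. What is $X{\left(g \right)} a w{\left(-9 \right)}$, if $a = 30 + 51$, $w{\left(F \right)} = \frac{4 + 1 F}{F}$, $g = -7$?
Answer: $-2835$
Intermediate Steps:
$w{\left(F \right)} = \frac{4 + F}{F}$
$a = 81$
$X{\left(g \right)} a w{\left(-9 \right)} = 9 \left(-7\right) 81 \frac{4 - 9}{-9} = \left(-63\right) 81 \left(\left(- \frac{1}{9}\right) \left(-5\right)\right) = \left(-5103\right) \frac{5}{9} = -2835$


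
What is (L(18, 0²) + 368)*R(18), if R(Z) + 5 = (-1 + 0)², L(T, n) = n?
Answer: -1472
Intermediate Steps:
R(Z) = -4 (R(Z) = -5 + (-1 + 0)² = -5 + (-1)² = -5 + 1 = -4)
(L(18, 0²) + 368)*R(18) = (0² + 368)*(-4) = (0 + 368)*(-4) = 368*(-4) = -1472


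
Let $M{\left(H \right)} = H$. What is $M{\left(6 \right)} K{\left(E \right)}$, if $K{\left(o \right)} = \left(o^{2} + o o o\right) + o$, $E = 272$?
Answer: $121187424$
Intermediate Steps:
$K{\left(o \right)} = o + o^{2} + o^{3}$ ($K{\left(o \right)} = \left(o^{2} + o^{2} o\right) + o = \left(o^{2} + o^{3}\right) + o = o + o^{2} + o^{3}$)
$M{\left(6 \right)} K{\left(E \right)} = 6 \cdot 272 \left(1 + 272 + 272^{2}\right) = 6 \cdot 272 \left(1 + 272 + 73984\right) = 6 \cdot 272 \cdot 74257 = 6 \cdot 20197904 = 121187424$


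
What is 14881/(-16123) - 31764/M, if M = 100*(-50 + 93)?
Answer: -6262166/753575 ≈ -8.3099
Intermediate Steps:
M = 4300 (M = 100*43 = 4300)
14881/(-16123) - 31764/M = 14881/(-16123) - 31764/4300 = 14881*(-1/16123) - 31764*1/4300 = -647/701 - 7941/1075 = -6262166/753575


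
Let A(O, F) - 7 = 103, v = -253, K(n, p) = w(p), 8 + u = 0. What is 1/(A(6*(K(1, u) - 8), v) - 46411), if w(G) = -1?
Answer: -1/46301 ≈ -2.1598e-5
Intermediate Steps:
u = -8 (u = -8 + 0 = -8)
K(n, p) = -1
A(O, F) = 110 (A(O, F) = 7 + 103 = 110)
1/(A(6*(K(1, u) - 8), v) - 46411) = 1/(110 - 46411) = 1/(-46301) = -1/46301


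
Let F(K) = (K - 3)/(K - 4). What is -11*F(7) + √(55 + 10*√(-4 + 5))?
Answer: -44/3 + √65 ≈ -6.6044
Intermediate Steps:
F(K) = (-3 + K)/(-4 + K)
-11*F(7) + √(55 + 10*√(-4 + 5)) = -11*(-3 + 7)/(-4 + 7) + √(55 + 10*√(-4 + 5)) = -11*4/3 + √(55 + 10*√1) = -11*4/3 + √(55 + 10*1) = -11*4/3 + √(55 + 10) = -44/3 + √65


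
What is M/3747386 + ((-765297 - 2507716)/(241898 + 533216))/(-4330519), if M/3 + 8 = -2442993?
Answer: -6150213909081808120/3144661967057252519 ≈ -1.9558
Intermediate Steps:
M = -7329003 (M = -24 + 3*(-2442993) = -24 - 7328979 = -7329003)
M/3747386 + ((-765297 - 2507716)/(241898 + 533216))/(-4330519) = -7329003/3747386 + ((-765297 - 2507716)/(241898 + 533216))/(-4330519) = -7329003*1/3747386 - 3273013/775114*(-1/4330519) = -7329003/3747386 - 3273013*1/775114*(-1/4330519) = -7329003/3747386 - 3273013/775114*(-1/4330519) = -7329003/3747386 + 3273013/3356645904166 = -6150213909081808120/3144661967057252519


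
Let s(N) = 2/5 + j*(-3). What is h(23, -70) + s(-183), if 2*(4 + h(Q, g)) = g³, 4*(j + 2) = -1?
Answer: -3429937/20 ≈ -1.7150e+5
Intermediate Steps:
j = -9/4 (j = -2 + (¼)*(-1) = -2 - ¼ = -9/4 ≈ -2.2500)
s(N) = 143/20 (s(N) = 2/5 - 9/4*(-3) = 2*(⅕) + 27/4 = ⅖ + 27/4 = 143/20)
h(Q, g) = -4 + g³/2
h(23, -70) + s(-183) = (-4 + (½)*(-70)³) + 143/20 = (-4 + (½)*(-343000)) + 143/20 = (-4 - 171500) + 143/20 = -171504 + 143/20 = -3429937/20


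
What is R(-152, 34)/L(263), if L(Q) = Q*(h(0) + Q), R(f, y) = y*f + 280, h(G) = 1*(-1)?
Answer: -2444/34453 ≈ -0.070937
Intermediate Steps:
h(G) = -1
R(f, y) = 280 + f*y (R(f, y) = f*y + 280 = 280 + f*y)
L(Q) = Q*(-1 + Q)
R(-152, 34)/L(263) = (280 - 152*34)/((263*(-1 + 263))) = (280 - 5168)/((263*262)) = -4888/68906 = -4888*1/68906 = -2444/34453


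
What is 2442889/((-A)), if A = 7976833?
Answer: -2442889/7976833 ≈ -0.30625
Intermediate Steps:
2442889/((-A)) = 2442889/((-1*7976833)) = 2442889/(-7976833) = 2442889*(-1/7976833) = -2442889/7976833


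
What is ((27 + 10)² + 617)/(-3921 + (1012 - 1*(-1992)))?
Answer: -1986/917 ≈ -2.1658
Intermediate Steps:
((27 + 10)² + 617)/(-3921 + (1012 - 1*(-1992))) = (37² + 617)/(-3921 + (1012 + 1992)) = (1369 + 617)/(-3921 + 3004) = 1986/(-917) = 1986*(-1/917) = -1986/917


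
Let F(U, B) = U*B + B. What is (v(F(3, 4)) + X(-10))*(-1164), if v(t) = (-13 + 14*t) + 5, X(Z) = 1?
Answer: -252588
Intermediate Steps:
F(U, B) = B + B*U (F(U, B) = B*U + B = B + B*U)
v(t) = -8 + 14*t
(v(F(3, 4)) + X(-10))*(-1164) = ((-8 + 14*(4*(1 + 3))) + 1)*(-1164) = ((-8 + 14*(4*4)) + 1)*(-1164) = ((-8 + 14*16) + 1)*(-1164) = ((-8 + 224) + 1)*(-1164) = (216 + 1)*(-1164) = 217*(-1164) = -252588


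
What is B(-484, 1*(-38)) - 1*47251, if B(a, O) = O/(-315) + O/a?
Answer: -3601928549/76230 ≈ -47251.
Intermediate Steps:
B(a, O) = -O/315 + O/a (B(a, O) = O*(-1/315) + O/a = -O/315 + O/a)
B(-484, 1*(-38)) - 1*47251 = (-(-38)/315 + (1*(-38))/(-484)) - 1*47251 = (-1/315*(-38) - 38*(-1/484)) - 47251 = (38/315 + 19/242) - 47251 = 15181/76230 - 47251 = -3601928549/76230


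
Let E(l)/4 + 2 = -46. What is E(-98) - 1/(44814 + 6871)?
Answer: -9923521/51685 ≈ -192.00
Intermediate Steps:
E(l) = -192 (E(l) = -8 + 4*(-46) = -8 - 184 = -192)
E(-98) - 1/(44814 + 6871) = -192 - 1/(44814 + 6871) = -192 - 1/51685 = -9923521/51685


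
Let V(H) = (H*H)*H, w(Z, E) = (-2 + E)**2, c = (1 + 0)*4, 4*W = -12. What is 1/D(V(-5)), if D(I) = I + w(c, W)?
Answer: -1/100 ≈ -0.010000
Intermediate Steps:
W = -3 (W = (1/4)*(-12) = -3)
c = 4 (c = 1*4 = 4)
V(H) = H**3 (V(H) = H**2*H = H**3)
D(I) = 25 + I (D(I) = I + (-2 - 3)**2 = I + (-5)**2 = I + 25 = 25 + I)
1/D(V(-5)) = 1/(25 + (-5)**3) = 1/(25 - 125) = 1/(-100) = -1/100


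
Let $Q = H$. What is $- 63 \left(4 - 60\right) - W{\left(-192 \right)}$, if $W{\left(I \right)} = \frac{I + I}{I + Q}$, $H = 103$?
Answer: $\frac{313608}{89} \approx 3523.7$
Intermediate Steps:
$Q = 103$
$W{\left(I \right)} = \frac{2 I}{103 + I}$ ($W{\left(I \right)} = \frac{I + I}{I + 103} = \frac{2 I}{103 + I}$)
$- 63 \left(4 - 60\right) - W{\left(-192 \right)} = - 63 \left(4 - 60\right) - 2 \left(-192\right) \frac{1}{103 - 192} = \left(-63\right) \left(-56\right) - 2 \left(-192\right) \frac{1}{-89} = 3528 - 2 \left(-192\right) \left(- \frac{1}{89}\right) = 3528 - \frac{384}{89} = \frac{313608}{89}$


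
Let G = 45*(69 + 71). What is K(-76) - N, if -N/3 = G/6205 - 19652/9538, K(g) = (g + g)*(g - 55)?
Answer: 117827211670/5918329 ≈ 19909.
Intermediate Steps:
G = 6300 (G = 45*140 = 6300)
K(g) = 2*g*(-55 + g) (K(g) = (2*g)*(-55 + g) = 2*g*(-55 + g))
N = 18555378/5918329 (N = -3*(6300/6205 - 19652/9538) = -3*(6300*(1/6205) - 19652*1/9538) = -3*(1260/1241 - 9826/4769) = -3*(-6185126/5918329) = 18555378/5918329 ≈ 3.1352)
K(-76) - N = 2*(-76)*(-55 - 76) - 1*18555378/5918329 = 2*(-76)*(-131) - 18555378/5918329 = 19912 - 18555378/5918329 = 117827211670/5918329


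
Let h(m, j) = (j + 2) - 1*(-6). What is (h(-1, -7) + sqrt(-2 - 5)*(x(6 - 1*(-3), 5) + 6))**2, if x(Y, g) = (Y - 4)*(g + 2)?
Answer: -11766 + 82*I*sqrt(7) ≈ -11766.0 + 216.95*I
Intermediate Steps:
x(Y, g) = (-4 + Y)*(2 + g)
h(m, j) = 8 + j (h(m, j) = (2 + j) + 6 = 8 + j)
(h(-1, -7) + sqrt(-2 - 5)*(x(6 - 1*(-3), 5) + 6))**2 = ((8 - 7) + sqrt(-2 - 5)*((-8 - 4*5 + 2*(6 - 1*(-3)) + (6 - 1*(-3))*5) + 6))**2 = (1 + sqrt(-7)*((-8 - 20 + 2*(6 + 3) + (6 + 3)*5) + 6))**2 = (1 + (I*sqrt(7))*((-8 - 20 + 2*9 + 9*5) + 6))**2 = (1 + (I*sqrt(7))*((-8 - 20 + 18 + 45) + 6))**2 = (1 + (I*sqrt(7))*(35 + 6))**2 = (1 + (I*sqrt(7))*41)**2 = (1 + 41*I*sqrt(7))**2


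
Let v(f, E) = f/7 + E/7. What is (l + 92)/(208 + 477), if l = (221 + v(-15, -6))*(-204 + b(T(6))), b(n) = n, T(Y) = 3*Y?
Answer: -40456/685 ≈ -59.060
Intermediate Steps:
v(f, E) = E/7 + f/7 (v(f, E) = f*(1/7) + E*(1/7) = f/7 + E/7 = E/7 + f/7)
l = -40548 (l = (221 + ((1/7)*(-6) + (1/7)*(-15)))*(-204 + 3*6) = (221 + (-6/7 - 15/7))*(-204 + 18) = (221 - 3)*(-186) = 218*(-186) = -40548)
(l + 92)/(208 + 477) = (-40548 + 92)/(208 + 477) = -40456/685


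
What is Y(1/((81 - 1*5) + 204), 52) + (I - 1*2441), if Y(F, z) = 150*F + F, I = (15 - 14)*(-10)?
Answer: -686129/280 ≈ -2450.5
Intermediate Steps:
I = -10 (I = 1*(-10) = -10)
Y(F, z) = 151*F
Y(1/((81 - 1*5) + 204), 52) + (I - 1*2441) = 151/((81 - 1*5) + 204) + (-10 - 1*2441) = 151/((81 - 5) + 204) + (-10 - 2441) = 151/(76 + 204) - 2451 = 151/280 - 2451 = -686129/280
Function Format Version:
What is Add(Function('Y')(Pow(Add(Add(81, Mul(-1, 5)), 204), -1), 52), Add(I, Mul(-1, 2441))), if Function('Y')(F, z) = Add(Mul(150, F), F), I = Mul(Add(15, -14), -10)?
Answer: Rational(-686129, 280) ≈ -2450.5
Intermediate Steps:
I = -10 (I = Mul(1, -10) = -10)
Function('Y')(F, z) = Mul(151, F)
Add(Function('Y')(Pow(Add(Add(81, Mul(-1, 5)), 204), -1), 52), Add(I, Mul(-1, 2441))) = Add(Mul(151, Pow(Add(Add(81, Mul(-1, 5)), 204), -1)), Add(-10, Mul(-1, 2441))) = Add(Mul(151, Pow(Add(Add(81, -5), 204), -1)), Add(-10, -2441)) = Add(Mul(151, Pow(Add(76, 204), -1)), -2451) = Add(Mul(151, Pow(280, -1)), -2451) = Add(Mul(151, Rational(1, 280)), -2451) = Add(Rational(151, 280), -2451) = Rational(-686129, 280)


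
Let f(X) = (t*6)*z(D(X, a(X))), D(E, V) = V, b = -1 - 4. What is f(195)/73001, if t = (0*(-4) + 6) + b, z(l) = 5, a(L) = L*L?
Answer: 30/73001 ≈ 0.00041095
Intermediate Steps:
a(L) = L²
b = -5
t = 1 (t = (0*(-4) + 6) - 5 = (0 + 6) - 5 = 6 - 5 = 1)
f(X) = 30 (f(X) = (1*6)*5 = 6*5 = 30)
f(195)/73001 = 30/73001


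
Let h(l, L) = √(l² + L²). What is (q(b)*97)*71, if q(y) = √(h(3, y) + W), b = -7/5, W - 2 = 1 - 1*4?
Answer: 6887*√(-25 + 5*√274)/5 ≈ 10469.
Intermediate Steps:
h(l, L) = √(L² + l²)
W = -1 (W = 2 + (1 - 1*4) = 2 + (1 - 4) = 2 - 3 = -1)
b = -7/5 (b = -7*⅕ = -7/5 ≈ -1.4000)
q(y) = √(-1 + √(9 + y²)) (q(y) = √(√(y² + 3²) - 1) = √(√(y² + 9) - 1) = √(√(9 + y²) - 1) = √(-1 + √(9 + y²)))
(q(b)*97)*71 = (√(-1 + √(9 + (-7/5)²))*97)*71 = (√(-1 + √(9 + 49/25))*97)*71 = (√(-1 + √(274/25))*97)*71 = (√(-1 + √274/5)*97)*71 = (97*√(-1 + √274/5))*71 = 6887*√(-1 + √274/5)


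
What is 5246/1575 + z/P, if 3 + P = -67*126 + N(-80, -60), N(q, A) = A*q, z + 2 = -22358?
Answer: 1207526/127575 ≈ 9.4652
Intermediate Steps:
z = -22360 (z = -2 - 22358 = -22360)
P = -3645 (P = -3 + (-67*126 - 60*(-80)) = -3 + (-8442 + 4800) = -3 - 3642 = -3645)
5246/1575 + z/P = 5246/1575 - 22360/(-3645) = 5246*(1/1575) - 22360*(-1/3645) = 5246/1575 + 4472/729 = 1207526/127575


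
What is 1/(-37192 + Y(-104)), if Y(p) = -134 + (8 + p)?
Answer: -1/37422 ≈ -2.6722e-5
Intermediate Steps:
Y(p) = -126 + p
1/(-37192 + Y(-104)) = 1/(-37192 + (-126 - 104)) = 1/(-37192 - 230) = 1/(-37422) = -1/37422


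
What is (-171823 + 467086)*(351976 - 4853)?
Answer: 102492578349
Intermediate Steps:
(-171823 + 467086)*(351976 - 4853) = 295263*347123 = 102492578349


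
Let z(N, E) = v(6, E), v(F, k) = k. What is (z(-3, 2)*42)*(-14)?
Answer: -1176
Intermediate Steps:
z(N, E) = E
(z(-3, 2)*42)*(-14) = (2*42)*(-14) = 84*(-14) = -1176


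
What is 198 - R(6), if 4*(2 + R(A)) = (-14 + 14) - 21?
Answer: 821/4 ≈ 205.25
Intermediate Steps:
R(A) = -29/4 (R(A) = -2 + ((-14 + 14) - 21)/4 = -2 + (0 - 21)/4 = -2 + (¼)*(-21) = -2 - 21/4 = -29/4)
198 - R(6) = 198 - 1*(-29/4) = 198 + 29/4 = 821/4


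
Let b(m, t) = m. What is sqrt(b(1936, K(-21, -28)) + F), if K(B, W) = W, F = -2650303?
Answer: 3*I*sqrt(294263) ≈ 1627.4*I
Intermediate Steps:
sqrt(b(1936, K(-21, -28)) + F) = sqrt(1936 - 2650303) = sqrt(-2648367) = 3*I*sqrt(294263)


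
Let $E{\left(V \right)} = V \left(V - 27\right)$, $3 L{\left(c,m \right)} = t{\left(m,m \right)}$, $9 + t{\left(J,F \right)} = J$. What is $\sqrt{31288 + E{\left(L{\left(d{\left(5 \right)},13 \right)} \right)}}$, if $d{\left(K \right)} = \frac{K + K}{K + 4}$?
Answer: $\frac{2 \sqrt{70321}}{3} \approx 176.79$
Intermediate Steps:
$d{\left(K \right)} = \frac{2 K}{4 + K}$
$t{\left(J,F \right)} = -9 + J$
$L{\left(c,m \right)} = -3 + \frac{m}{3}$ ($L{\left(c,m \right)} = \frac{-9 + m}{3} = -3 + \frac{m}{3}$)
$E{\left(V \right)} = V \left(-27 + V\right)$
$\sqrt{31288 + E{\left(L{\left(d{\left(5 \right)},13 \right)} \right)}} = \sqrt{31288 + \left(-3 + \frac{1}{3} \cdot 13\right) \left(-27 + \left(-3 + \frac{1}{3} \cdot 13\right)\right)} = \sqrt{31288 + \left(-3 + \frac{13}{3}\right) \left(-27 + \left(-3 + \frac{13}{3}\right)\right)} = \sqrt{31288 + \frac{4 \left(-27 + \frac{4}{3}\right)}{3}} = \sqrt{31288 + \frac{4}{3} \left(- \frac{77}{3}\right)} = \sqrt{31288 - \frac{308}{9}} = \sqrt{\frac{281284}{9}} = \frac{2 \sqrt{70321}}{3}$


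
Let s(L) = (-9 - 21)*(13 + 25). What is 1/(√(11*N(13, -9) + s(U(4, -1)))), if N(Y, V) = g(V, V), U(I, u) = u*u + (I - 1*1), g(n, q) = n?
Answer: -I*√1239/1239 ≈ -0.02841*I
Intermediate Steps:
U(I, u) = -1 + I + u² (U(I, u) = u² + (I - 1) = u² + (-1 + I) = -1 + I + u²)
N(Y, V) = V
s(L) = -1140 (s(L) = -30*38 = -1140)
1/(√(11*N(13, -9) + s(U(4, -1)))) = 1/(√(11*(-9) - 1140)) = 1/(√(-99 - 1140)) = 1/(√(-1239)) = 1/(I*√1239) = -I*√1239/1239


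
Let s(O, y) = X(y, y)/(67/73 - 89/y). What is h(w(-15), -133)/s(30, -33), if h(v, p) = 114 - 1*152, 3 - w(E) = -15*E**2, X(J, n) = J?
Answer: 330904/79497 ≈ 4.1625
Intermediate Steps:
w(E) = 3 + 15*E**2 (w(E) = 3 - (-15)*E**2 = 3 + 15*E**2)
h(v, p) = -38 (h(v, p) = 114 - 152 = -38)
s(O, y) = y/(67/73 - 89/y)
h(w(-15), -133)/s(30, -33) = -38/(73*(-33)**2/(-6497 + 67*(-33))) = -38/(73*1089/(-6497 - 2211)) = -38/(73*1089/(-8708)) = -38/(73*1089*(-1/8708)) = -38/(-79497/8708) = -38*(-8708/79497) = 330904/79497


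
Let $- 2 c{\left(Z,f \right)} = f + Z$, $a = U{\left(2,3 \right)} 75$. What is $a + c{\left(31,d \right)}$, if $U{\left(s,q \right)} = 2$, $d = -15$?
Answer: $142$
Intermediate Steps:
$a = 150$ ($a = 2 \cdot 75 = 150$)
$c{\left(Z,f \right)} = - \frac{Z}{2} - \frac{f}{2}$ ($c{\left(Z,f \right)} = - \frac{f + Z}{2} = - \frac{Z + f}{2} = - \frac{Z}{2} - \frac{f}{2}$)
$a + c{\left(31,d \right)} = 150 - 8 = 142$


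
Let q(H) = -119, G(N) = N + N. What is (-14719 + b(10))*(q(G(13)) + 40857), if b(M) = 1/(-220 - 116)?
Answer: -100736620865/168 ≈ -5.9962e+8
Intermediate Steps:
b(M) = -1/336 (b(M) = 1/(-336) = -1/336)
G(N) = 2*N
(-14719 + b(10))*(q(G(13)) + 40857) = (-14719 - 1/336)*(-119 + 40857) = -4945585/336*40738 = -100736620865/168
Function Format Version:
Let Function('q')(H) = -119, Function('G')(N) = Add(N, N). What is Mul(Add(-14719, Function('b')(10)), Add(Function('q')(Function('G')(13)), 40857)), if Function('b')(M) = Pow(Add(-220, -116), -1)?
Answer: Rational(-100736620865, 168) ≈ -5.9962e+8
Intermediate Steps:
Function('b')(M) = Rational(-1, 336) (Function('b')(M) = Pow(-336, -1) = Rational(-1, 336))
Function('G')(N) = Mul(2, N)
Mul(Add(-14719, Function('b')(10)), Add(Function('q')(Function('G')(13)), 40857)) = Mul(Add(-14719, Rational(-1, 336)), Add(-119, 40857)) = Mul(Rational(-4945585, 336), 40738) = Rational(-100736620865, 168)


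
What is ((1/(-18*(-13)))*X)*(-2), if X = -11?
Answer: 11/117 ≈ 0.094017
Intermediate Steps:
((1/(-18*(-13)))*X)*(-2) = ((1/(-18*(-13)))*(-11))*(-2) = (-1/18*(-1/13)*(-11))*(-2) = ((1/234)*(-11))*(-2) = -11/234*(-2) = 11/117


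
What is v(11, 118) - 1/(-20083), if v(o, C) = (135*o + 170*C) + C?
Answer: 435058030/20083 ≈ 21663.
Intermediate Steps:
v(o, C) = 135*o + 171*C
v(11, 118) - 1/(-20083) = (135*11 + 171*118) - 1/(-20083) = (1485 + 20178) - 1*(-1/20083) = 21663 + 1/20083 = 435058030/20083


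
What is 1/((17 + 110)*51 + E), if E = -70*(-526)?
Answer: 1/43297 ≈ 2.3096e-5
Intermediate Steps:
E = 36820
1/((17 + 110)*51 + E) = 1/((17 + 110)*51 + 36820) = 1/(127*51 + 36820) = 1/(6477 + 36820) = 1/43297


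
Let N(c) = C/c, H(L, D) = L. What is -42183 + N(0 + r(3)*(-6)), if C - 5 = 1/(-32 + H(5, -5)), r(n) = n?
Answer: -10250536/243 ≈ -42183.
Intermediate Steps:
C = 134/27 (C = 5 + 1/(-32 + 5) = 5 + 1/(-27) = 5 - 1/27 = 134/27 ≈ 4.9630)
N(c) = 134/(27*c)
-42183 + N(0 + r(3)*(-6)) = -42183 + 134/(27*(0 + 3*(-6))) = -42183 + 134/(27*(0 - 18)) = -42183 + (134/27)/(-18) = -42183 + (134/27)*(-1/18) = -42183 - 67/243 = -10250536/243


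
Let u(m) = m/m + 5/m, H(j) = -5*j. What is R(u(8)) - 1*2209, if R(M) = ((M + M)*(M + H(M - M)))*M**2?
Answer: -4495471/2048 ≈ -2195.1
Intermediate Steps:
u(m) = 1 + 5/m
R(M) = 2*M**4 (R(M) = ((M + M)*(M - 5*(M - M)))*M**2 = ((2*M)*(M - 5*0))*M**2 = ((2*M)*(M + 0))*M**2 = ((2*M)*M)*M**2 = (2*M**2)*M**2 = 2*M**4)
R(u(8)) - 1*2209 = 2*((5 + 8)/8)**4 - 1*2209 = 2*((1/8)*13)**4 - 2209 = 2*(13/8)**4 - 2209 = 2*(28561/4096) - 2209 = 28561/2048 - 2209 = -4495471/2048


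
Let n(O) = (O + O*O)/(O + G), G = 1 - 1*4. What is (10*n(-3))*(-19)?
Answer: 190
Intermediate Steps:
G = -3 (G = 1 - 4 = -3)
n(O) = (O + O²)/(-3 + O) (n(O) = (O + O*O)/(O - 3) = (O + O²)/(-3 + O))
(10*n(-3))*(-19) = (10*(-3*(1 - 3)/(-3 - 3)))*(-19) = (10*(-3*(-2)/(-6)))*(-19) = (10*(-3*(-⅙)*(-2)))*(-19) = (10*(-1))*(-19) = -10*(-19) = 190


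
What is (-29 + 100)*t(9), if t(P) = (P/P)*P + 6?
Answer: 1065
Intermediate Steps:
t(P) = 6 + P (t(P) = 1*P + 6 = P + 6 = 6 + P)
(-29 + 100)*t(9) = (-29 + 100)*(6 + 9) = 71*15 = 1065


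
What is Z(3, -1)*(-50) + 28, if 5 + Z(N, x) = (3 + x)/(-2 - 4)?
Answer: 884/3 ≈ 294.67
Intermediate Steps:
Z(N, x) = -11/2 - x/6 (Z(N, x) = -5 + (3 + x)/(-2 - 4) = -5 + (3 + x)/(-6) = -5 + (3 + x)*(-⅙) = -5 + (-½ - x/6) = -11/2 - x/6)
Z(3, -1)*(-50) + 28 = (-11/2 - ⅙*(-1))*(-50) + 28 = (-11/2 + ⅙)*(-50) + 28 = -16/3*(-50) + 28 = 800/3 + 28 = 884/3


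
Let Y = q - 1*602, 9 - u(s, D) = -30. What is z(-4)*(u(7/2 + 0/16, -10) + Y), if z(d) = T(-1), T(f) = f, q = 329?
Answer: 234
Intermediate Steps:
u(s, D) = 39 (u(s, D) = 9 - 1*(-30) = 9 + 30 = 39)
z(d) = -1
Y = -273 (Y = 329 - 1*602 = 329 - 602 = -273)
z(-4)*(u(7/2 + 0/16, -10) + Y) = -(39 - 273) = -1*(-234) = 234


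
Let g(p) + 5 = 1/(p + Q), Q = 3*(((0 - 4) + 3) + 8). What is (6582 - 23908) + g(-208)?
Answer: -3240898/187 ≈ -17331.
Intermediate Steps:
Q = 21 (Q = 3*((-4 + 3) + 8) = 3*(-1 + 8) = 3*7 = 21)
g(p) = -5 + 1/(21 + p) (g(p) = -5 + 1/(p + 21) = -5 + 1/(21 + p))
(6582 - 23908) + g(-208) = (6582 - 23908) + (-104 - 5*(-208))/(21 - 208) = -17326 + (-104 + 1040)/(-187) = -17326 - 1/187*936 = -17326 - 936/187 = -3240898/187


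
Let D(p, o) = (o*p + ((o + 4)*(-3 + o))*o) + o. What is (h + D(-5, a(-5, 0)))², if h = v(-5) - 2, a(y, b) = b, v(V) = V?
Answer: 49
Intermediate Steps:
D(p, o) = o + o*p + o*(-3 + o)*(4 + o) (D(p, o) = (o*p + ((4 + o)*(-3 + o))*o) + o = (o*p + ((-3 + o)*(4 + o))*o) + o = (o*p + o*(-3 + o)*(4 + o)) + o = o + o*p + o*(-3 + o)*(4 + o))
h = -7 (h = -5 - 2 = -7)
(h + D(-5, a(-5, 0)))² = (-7 + 0*(-11 + 0 - 5 + 0²))² = (-7 + 0*(-11 + 0 - 5 + 0))² = (-7 + 0*(-16))² = (-7 + 0)² = (-7)² = 49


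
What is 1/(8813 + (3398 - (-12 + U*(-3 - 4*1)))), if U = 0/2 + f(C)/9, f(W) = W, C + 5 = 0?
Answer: 9/109972 ≈ 8.1839e-5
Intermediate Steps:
C = -5 (C = -5 + 0 = -5)
U = -5/9 (U = 0/2 - 5/9 = 0*(1/2) - 5*1/9 = 0 - 5/9 = -5/9 ≈ -0.55556)
1/(8813 + (3398 - (-12 + U*(-3 - 4*1)))) = 1/(8813 + (3398 - (-12 - 5*(-3 - 4*1)/9))) = 1/(8813 + (3398 - (-12 - 5*(-3 - 4)/9))) = 1/(8813 + (3398 - (-12 - 5/9*(-7)))) = 1/(8813 + (3398 - (-12 + 35/9))) = 1/(8813 + (3398 - 1*(-73/9))) = 1/(8813 + (3398 + 73/9)) = 1/(8813 + 30655/9) = 1/(109972/9) = 9/109972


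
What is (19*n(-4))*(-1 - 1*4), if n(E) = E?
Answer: 380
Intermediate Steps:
(19*n(-4))*(-1 - 1*4) = (19*(-4))*(-1 - 1*4) = -76*(-1 - 4) = -76*(-5) = 380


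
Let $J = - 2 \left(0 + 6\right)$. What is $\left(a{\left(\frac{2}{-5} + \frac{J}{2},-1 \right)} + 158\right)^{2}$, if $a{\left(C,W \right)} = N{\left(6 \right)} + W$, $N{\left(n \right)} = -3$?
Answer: $23716$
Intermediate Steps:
$J = -12$ ($J = \left(-2\right) 6 = -12$)
$a{\left(C,W \right)} = -3 + W$
$\left(a{\left(\frac{2}{-5} + \frac{J}{2},-1 \right)} + 158\right)^{2} = \left(\left(-3 - 1\right) + 158\right)^{2} = \left(-4 + 158\right)^{2} = 154^{2} = 23716$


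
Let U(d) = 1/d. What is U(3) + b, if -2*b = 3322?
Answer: -4982/3 ≈ -1660.7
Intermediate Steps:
b = -1661 (b = -½*3322 = -1661)
U(3) + b = 1/3 - 1661 = ⅓ - 1661 = -4982/3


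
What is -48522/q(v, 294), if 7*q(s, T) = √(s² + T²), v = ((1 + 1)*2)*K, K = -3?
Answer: -56609*√2405/2405 ≈ -1154.3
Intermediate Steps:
v = -12 (v = ((1 + 1)*2)*(-3) = (2*2)*(-3) = 4*(-3) = -12)
q(s, T) = √(T² + s²)/7 (q(s, T) = √(s² + T²)/7 = √(T² + s²)/7)
-48522/q(v, 294) = -48522*7/√(294² + (-12)²) = -48522*7/√(86436 + 144) = -48522*7*√2405/14430 = -56609*√2405/2405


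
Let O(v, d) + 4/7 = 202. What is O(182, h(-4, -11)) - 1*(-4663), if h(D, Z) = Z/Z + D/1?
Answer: 34051/7 ≈ 4864.4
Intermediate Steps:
h(D, Z) = 1 + D (h(D, Z) = 1 + D*1 = 1 + D)
O(v, d) = 1410/7 (O(v, d) = -4/7 + 202 = 1410/7)
O(182, h(-4, -11)) - 1*(-4663) = 1410/7 - 1*(-4663) = 1410/7 + 4663 = 34051/7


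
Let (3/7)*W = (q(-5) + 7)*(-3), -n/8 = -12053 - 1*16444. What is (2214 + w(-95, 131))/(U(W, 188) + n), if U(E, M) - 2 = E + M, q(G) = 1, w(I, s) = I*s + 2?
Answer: -10229/228110 ≈ -0.044842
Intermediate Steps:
w(I, s) = 2 + I*s
n = 227976 (n = -8*(-12053 - 1*16444) = -8*(-12053 - 16444) = -8*(-28497) = 227976)
W = -56 (W = 7*((1 + 7)*(-3))/3 = 7*(8*(-3))/3 = (7/3)*(-24) = -56)
U(E, M) = 2 + E + M (U(E, M) = 2 + (E + M) = 2 + E + M)
(2214 + w(-95, 131))/(U(W, 188) + n) = (2214 + (2 - 95*131))/((2 - 56 + 188) + 227976) = (2214 + (2 - 12445))/(134 + 227976) = (2214 - 12443)/228110 = -10229*1/228110 = -10229/228110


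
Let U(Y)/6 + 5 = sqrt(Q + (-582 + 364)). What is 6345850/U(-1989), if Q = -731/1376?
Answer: -507668000/23379 - 12691700*I*sqrt(1554)/7793 ≈ -21715.0 - 64201.0*I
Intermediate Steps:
Q = -17/32 (Q = -731*1/1376 = -17/32 ≈ -0.53125)
U(Y) = -30 + 9*I*sqrt(1554)/4 (U(Y) = -30 + 6*sqrt(-17/32 + (-582 + 364)) = -30 + 6*sqrt(-17/32 - 218) = -30 + 6*sqrt(-6993/32) = -30 + 6*(3*I*sqrt(1554)/8) = -30 + 9*I*sqrt(1554)/4)
6345850/U(-1989) = 6345850/(-30 + 9*I*sqrt(1554)/4)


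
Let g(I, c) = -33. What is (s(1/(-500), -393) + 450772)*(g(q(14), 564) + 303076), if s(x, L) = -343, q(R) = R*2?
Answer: 136499355447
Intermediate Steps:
q(R) = 2*R
(s(1/(-500), -393) + 450772)*(g(q(14), 564) + 303076) = (-343 + 450772)*(-33 + 303076) = 450429*303043 = 136499355447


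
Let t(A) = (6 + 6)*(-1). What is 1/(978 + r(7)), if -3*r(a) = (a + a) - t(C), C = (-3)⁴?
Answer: 3/2908 ≈ 0.0010316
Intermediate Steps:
C = 81
t(A) = -12 (t(A) = 12*(-1) = -12)
r(a) = -4 - 2*a/3 (r(a) = -((a + a) - 1*(-12))/3 = -(2*a + 12)/3 = -(12 + 2*a)/3 = -4 - 2*a/3)
1/(978 + r(7)) = 1/(978 + (-4 - ⅔*7)) = 1/(978 + (-4 - 14/3)) = 1/(978 - 26/3) = 1/(2908/3) = 3/2908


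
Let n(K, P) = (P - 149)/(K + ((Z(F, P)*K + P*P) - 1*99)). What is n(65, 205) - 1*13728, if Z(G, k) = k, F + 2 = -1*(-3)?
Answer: -189844498/13829 ≈ -13728.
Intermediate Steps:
F = 1 (F = -2 - 1*(-3) = -2 + 3 = 1)
n(K, P) = (-149 + P)/(-99 + K + P² + K*P) (n(K, P) = (P - 149)/(K + ((P*K + P*P) - 1*99)) = (-149 + P)/(K + ((K*P + P²) - 99)) = (-149 + P)/(K + ((P² + K*P) - 99)) = (-149 + P)/(K + (-99 + P² + K*P)) = (-149 + P)/(-99 + K + P² + K*P))
n(65, 205) - 1*13728 = (-149 + 205)/(-99 + 65 + 205² + 65*205) - 1*13728 = 56/(-99 + 65 + 42025 + 13325) - 13728 = 56/55316 - 13728 = (1/55316)*56 - 13728 = 14/13829 - 13728 = -189844498/13829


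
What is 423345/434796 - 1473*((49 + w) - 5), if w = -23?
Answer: -4483040441/144932 ≈ -30932.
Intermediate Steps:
423345/434796 - 1473*((49 + w) - 5) = 423345/434796 - 1473*((49 - 23) - 5) = 423345*(1/434796) - 1473*(26 - 5) = 141115/144932 - 1473*21 = 141115/144932 - 30933 = -4483040441/144932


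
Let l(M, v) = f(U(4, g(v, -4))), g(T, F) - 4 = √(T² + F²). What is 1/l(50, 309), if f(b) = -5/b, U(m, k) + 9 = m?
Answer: 1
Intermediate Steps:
g(T, F) = 4 + √(F² + T²) (g(T, F) = 4 + √(T² + F²) = 4 + √(F² + T²))
U(m, k) = -9 + m
l(M, v) = 1 (l(M, v) = -5/(-9 + 4) = -5/(-5) = -5*(-⅕) = 1)
1/l(50, 309) = 1/1 = 1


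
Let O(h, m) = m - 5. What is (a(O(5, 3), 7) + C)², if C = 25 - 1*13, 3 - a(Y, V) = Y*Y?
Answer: 121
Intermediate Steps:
O(h, m) = -5 + m
a(Y, V) = 3 - Y² (a(Y, V) = 3 - Y*Y = 3 - Y²)
C = 12 (C = 25 - 13 = 12)
(a(O(5, 3), 7) + C)² = ((3 - (-5 + 3)²) + 12)² = ((3 - 1*(-2)²) + 12)² = ((3 - 1*4) + 12)² = ((3 - 4) + 12)² = (-1 + 12)² = 11² = 121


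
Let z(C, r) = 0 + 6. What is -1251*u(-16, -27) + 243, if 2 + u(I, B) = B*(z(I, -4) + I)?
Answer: -335025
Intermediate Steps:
z(C, r) = 6
u(I, B) = -2 + B*(6 + I)
-1251*u(-16, -27) + 243 = -1251*(-2 + 6*(-27) - 27*(-16)) + 243 = -1251*(-2 - 162 + 432) + 243 = -1251*268 + 243 = -335268 + 243 = -335025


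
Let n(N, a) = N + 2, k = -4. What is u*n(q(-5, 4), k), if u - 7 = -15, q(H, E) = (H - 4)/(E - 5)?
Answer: -88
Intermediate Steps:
q(H, E) = (-4 + H)/(-5 + E)
n(N, a) = 2 + N
u = -8 (u = 7 - 15 = -8)
u*n(q(-5, 4), k) = -8*(2 + (-4 - 5)/(-5 + 4)) = -8*(2 - 9/(-1)) = -8*(2 - 1*(-9)) = -8*(2 + 9) = -8*11 = -88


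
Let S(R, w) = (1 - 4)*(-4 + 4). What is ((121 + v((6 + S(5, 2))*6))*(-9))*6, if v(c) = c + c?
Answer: -10422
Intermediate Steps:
S(R, w) = 0 (S(R, w) = -3*0 = 0)
v(c) = 2*c
((121 + v((6 + S(5, 2))*6))*(-9))*6 = ((121 + 2*((6 + 0)*6))*(-9))*6 = ((121 + 2*(6*6))*(-9))*6 = ((121 + 2*36)*(-9))*6 = ((121 + 72)*(-9))*6 = (193*(-9))*6 = -1737*6 = -10422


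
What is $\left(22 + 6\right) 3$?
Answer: $84$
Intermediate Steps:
$\left(22 + 6\right) 3 = 28 \cdot 3 = 84$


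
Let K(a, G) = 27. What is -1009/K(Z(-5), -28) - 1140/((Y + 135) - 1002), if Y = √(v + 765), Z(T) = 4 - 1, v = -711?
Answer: -16260299/450981 + 76*√6/16703 ≈ -36.044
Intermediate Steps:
Z(T) = 3
Y = 3*√6 (Y = √(-711 + 765) = √54 = 3*√6 ≈ 7.3485)
-1009/K(Z(-5), -28) - 1140/((Y + 135) - 1002) = -1009/27 - 1140/((3*√6 + 135) - 1002) = -1009*1/27 - 1140/((135 + 3*√6) - 1002) = -1009/27 - 1140/(-867 + 3*√6)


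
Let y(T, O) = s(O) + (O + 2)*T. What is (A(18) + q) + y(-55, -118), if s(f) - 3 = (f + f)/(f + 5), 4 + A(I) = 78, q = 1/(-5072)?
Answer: 3701936031/573136 ≈ 6459.1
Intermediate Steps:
q = -1/5072 ≈ -0.00019716
A(I) = 74 (A(I) = -4 + 78 = 74)
s(f) = 3 + 2*f/(5 + f) (s(f) = 3 + (f + f)/(f + 5) = 3 + (2*f)/(5 + f) = 3 + 2*f/(5 + f))
y(T, O) = T*(2 + O) + 5*(3 + O)/(5 + O) (y(T, O) = 5*(3 + O)/(5 + O) + (O + 2)*T = 5*(3 + O)/(5 + O) + (2 + O)*T = 5*(3 + O)/(5 + O) + T*(2 + O) = T*(2 + O) + 5*(3 + O)/(5 + O))
(A(18) + q) + y(-55, -118) = (74 - 1/5072) + (15 + 5*(-118) - 55*(2 - 118)*(5 - 118))/(5 - 118) = 375327/5072 + (15 - 590 - 55*(-116)*(-113))/(-113) = 375327/5072 - (15 - 590 - 720940)/113 = 375327/5072 - 1/113*(-721515) = 375327/5072 + 721515/113 = 3701936031/573136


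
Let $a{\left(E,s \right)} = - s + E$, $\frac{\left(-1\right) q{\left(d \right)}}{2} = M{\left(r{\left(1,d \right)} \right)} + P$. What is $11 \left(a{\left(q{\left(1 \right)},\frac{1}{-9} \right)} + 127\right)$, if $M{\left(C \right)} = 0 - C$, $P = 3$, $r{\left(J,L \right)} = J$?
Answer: $\frac{12188}{9} \approx 1354.2$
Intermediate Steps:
$M{\left(C \right)} = - C$
$q{\left(d \right)} = -4$ ($q{\left(d \right)} = - 2 \left(\left(-1\right) 1 + 3\right) = - 2 \left(-1 + 3\right) = \left(-2\right) 2 = -4$)
$a{\left(E,s \right)} = E - s$
$11 \left(a{\left(q{\left(1 \right)},\frac{1}{-9} \right)} + 127\right) = 11 \left(\left(-4 - \frac{1}{-9}\right) + 127\right) = 11 \left(\left(-4 - - \frac{1}{9}\right) + 127\right) = 11 \left(\left(-4 + \frac{1}{9}\right) + 127\right) = 11 \left(- \frac{35}{9} + 127\right) = 11 \cdot \frac{1108}{9} = \frac{12188}{9}$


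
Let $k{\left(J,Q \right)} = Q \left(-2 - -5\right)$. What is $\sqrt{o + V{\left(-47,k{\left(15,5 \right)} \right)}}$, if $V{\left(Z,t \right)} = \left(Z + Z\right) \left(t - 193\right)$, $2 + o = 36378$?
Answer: $2 \sqrt{13277} \approx 230.45$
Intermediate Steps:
$k{\left(J,Q \right)} = 3 Q$ ($k{\left(J,Q \right)} = Q \left(-2 + 5\right) = Q 3 = 3 Q$)
$o = 36376$ ($o = -2 + 36378 = 36376$)
$V{\left(Z,t \right)} = 2 Z \left(-193 + t\right)$
$\sqrt{o + V{\left(-47,k{\left(15,5 \right)} \right)}} = \sqrt{36376 + 2 \left(-47\right) \left(-193 + 3 \cdot 5\right)} = \sqrt{36376 + 2 \left(-47\right) \left(-193 + 15\right)} = \sqrt{36376 + 2 \left(-47\right) \left(-178\right)} = \sqrt{36376 + 16732} = \sqrt{53108} = 2 \sqrt{13277}$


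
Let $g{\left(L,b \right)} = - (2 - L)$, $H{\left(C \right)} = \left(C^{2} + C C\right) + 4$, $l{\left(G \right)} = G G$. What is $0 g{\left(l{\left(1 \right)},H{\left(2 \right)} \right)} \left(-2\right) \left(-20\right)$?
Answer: $0$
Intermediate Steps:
$l{\left(G \right)} = G^{2}$
$H{\left(C \right)} = 4 + 2 C^{2}$ ($H{\left(C \right)} = \left(C^{2} + C^{2}\right) + 4 = 2 C^{2} + 4 = 4 + 2 C^{2}$)
$g{\left(L,b \right)} = -2 + L$
$0 g{\left(l{\left(1 \right)},H{\left(2 \right)} \right)} \left(-2\right) \left(-20\right) = 0 \left(-2 + 1^{2}\right) \left(-2\right) \left(-20\right) = 0 \left(-2 + 1\right) \left(-2\right) \left(-20\right) = 0 \left(\left(-1\right) \left(-2\right)\right) \left(-20\right) = 0 \cdot 2 \left(-20\right) = 0 \left(-20\right) = 0$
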